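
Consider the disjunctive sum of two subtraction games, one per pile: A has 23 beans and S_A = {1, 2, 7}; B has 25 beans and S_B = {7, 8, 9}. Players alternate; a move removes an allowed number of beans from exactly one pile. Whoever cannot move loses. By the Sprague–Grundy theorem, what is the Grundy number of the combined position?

3

Pile A, S = {1, 2, 7}:
G(0) = 0
G(1) = mex{0} = 1
G(2) = mex{1,0} = 2
G(3) = mex{2,1} = 0
G(4) = mex{0,2} = 1
G(5) = mex{1,0} = 2
G(6) = mex{2,1} = 0
G(7) = mex{0,2,0} = 1
G(8) = mex{1,0,1} = 2
G(9) = mex{2,1,2} = 0
G(10) = mex{0,2,0} = 1
G(11) = mex{1,0,1} = 2
G(12) = mex{2,1,2} = 0
G(13) = mex{0,2,0} = 1
G(14) = mex{1,0,1} = 2
G(15) = mex{2,1,2} = 0
G(16) = mex{0,2,0} = 1
G(17) = mex{1,0,1} = 2
G(18) = mex{2,1,2} = 0
G(19) = mex{0,2,0} = 1
G(20) = mex{1,0,1} = 2
G(21) = mex{2,1,2} = 0
G(22) = mex{0,2,0} = 1
G(23) = mex{1,0,1} = 2
G_A(23) = 2.
Pile B, S = {7, 8, 9}:
G(0) = 0
G(1) = mex{} = 0
G(2) = mex{} = 0
G(3) = mex{} = 0
G(4) = mex{} = 0
G(5) = mex{} = 0
G(6) = mex{} = 0
G(7) = mex{0} = 1
G(8) = mex{0,0} = 1
G(9) = mex{0,0,0} = 1
G(10) = mex{0,0,0} = 1
G(11) = mex{0,0,0} = 1
G(12) = mex{0,0,0} = 1
G(13) = mex{0,0,0} = 1
G(14) = mex{1,0,0} = 2
G(15) = mex{1,1,0} = 2
G(16) = mex{1,1,1} = 0
G(17) = mex{1,1,1} = 0
G(18) = mex{1,1,1} = 0
G(19) = mex{1,1,1} = 0
G(20) = mex{1,1,1} = 0
G(21) = mex{2,1,1} = 0
G(22) = mex{2,2,1} = 0
G(23) = mex{0,2,2} = 1
G(24) = mex{0,0,2} = 1
G(25) = mex{0,0,0} = 1
G_B(25) = 1.
Combined Grundy value = 2 ⊕ 1 = 3.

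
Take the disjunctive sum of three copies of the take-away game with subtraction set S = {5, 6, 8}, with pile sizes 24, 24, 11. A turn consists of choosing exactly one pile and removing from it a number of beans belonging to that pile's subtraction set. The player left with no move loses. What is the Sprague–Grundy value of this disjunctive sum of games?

All piles use S = {5, 6, 8}:
n :  0  1  2  3  4  5  6  7  8  9 10 11 12 13 14 15 16 17 18 19 20 21 22 23 24
G :  0  0  0  0  0  1  1  1  1  1  2  2  2  0  0  0  0  0  1  1  1  1  1  2  2
Pile A: G(24) = 2.
Pile B: G(24) = 2.
Pile C: G(11) = 2.
Combined Grundy value = 2 ⊕ 2 ⊕ 2 = 2.

2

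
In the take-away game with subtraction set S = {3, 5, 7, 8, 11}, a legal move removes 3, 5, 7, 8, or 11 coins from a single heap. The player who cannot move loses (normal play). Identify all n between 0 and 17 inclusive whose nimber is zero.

0, 1, 2, 14, 15, 16

G(0) = 0
G(1) = mex{} = 0
G(2) = mex{} = 0
G(3) = mex{0} = 1
G(4) = mex{0} = 1
G(5) = mex{0,0} = 1
G(6) = mex{1,0} = 2
G(7) = mex{1,0,0} = 2
G(8) = mex{1,1,0,0} = 2
G(9) = mex{2,1,0,0} = 3
G(10) = mex{2,1,1,0} = 3
G(11) = mex{2,2,1,1,0} = 3
G(12) = mex{3,2,1,1,0} = 4
G(13) = mex{3,2,2,1,0} = 4
G(14) = mex{3,3,2,2,1} = 0
G(15) = mex{4,3,2,2,1} = 0
G(16) = mex{4,3,3,2,1} = 0
G(17) = mex{0,4,3,3,2} = 1
P-positions are exactly the n with G(n) = 0.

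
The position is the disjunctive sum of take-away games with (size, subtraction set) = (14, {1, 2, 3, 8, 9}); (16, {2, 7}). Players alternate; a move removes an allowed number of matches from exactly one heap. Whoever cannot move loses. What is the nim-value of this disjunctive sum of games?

Heap A, S = {1, 2, 3, 8, 9}:
n :  0  1  2  3  4  5  6  7  8  9 10 11 12 13 14
G :  0  1  2  3  0  1  2  3  4  5  0  1  2  3  0
G_A(14) = 0.
Heap B, S = {2, 7}:
n :  0  1  2  3  4  5  6  7  8  9 10 11 12 13 14 15 16
G :  0  0  1  1  0  0  1  1  2  0  0  1  1  0  0  1  1
G_B(16) = 1.
Combined Grundy value = 0 ⊕ 1 = 1.

1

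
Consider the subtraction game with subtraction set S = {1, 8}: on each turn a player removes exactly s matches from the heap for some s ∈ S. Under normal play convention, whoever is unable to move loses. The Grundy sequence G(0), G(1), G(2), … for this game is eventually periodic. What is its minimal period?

9

G(0) = 0
G(1) = mex{0} = 1
G(2) = mex{1} = 0
G(3) = mex{0} = 1
G(4) = mex{1} = 0
G(5) = mex{0} = 1
G(6) = mex{1} = 0
G(7) = mex{0} = 1
G(8) = mex{1,0} = 2
G(9) = mex{2,1} = 0
G(10) = mex{0,0} = 1
G(11) = mex{1,1} = 0
G(12) = mex{0,0} = 1
G(13) = mex{1,1} = 0
G(14) = mex{0,0} = 1
G(15) = mex{1,1} = 0
G(16) = mex{0,2} = 1
G(17) = mex{1,0} = 2
G(18) = mex{2,1} = 0
G(19) = mex{0,0} = 1
G(n+9) = G(n) holds for n = 0,…,7 (a full window of length max(S) = 8), so the sequence is purely periodic with period 9.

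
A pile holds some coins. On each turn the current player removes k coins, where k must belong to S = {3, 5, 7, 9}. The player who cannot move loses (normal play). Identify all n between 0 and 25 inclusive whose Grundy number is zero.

G(0) = 0
G(1) = mex{} = 0
G(2) = mex{} = 0
G(3) = mex{0} = 1
G(4) = mex{0} = 1
G(5) = mex{0,0} = 1
G(6) = mex{1,0} = 2
G(7) = mex{1,0,0} = 2
G(8) = mex{1,1,0} = 2
G(9) = mex{2,1,0,0} = 3
G(10) = mex{2,1,1,0} = 3
G(11) = mex{2,2,1,0} = 3
G(12) = mex{3,2,1,1} = 0
G(13) = mex{3,2,2,1} = 0
G(14) = mex{3,3,2,1} = 0
G(15) = mex{0,3,2,2} = 1
G(16) = mex{0,3,3,2} = 1
G(17) = mex{0,0,3,2} = 1
G(18) = mex{1,0,3,3} = 2
G(19) = mex{1,0,0,3} = 2
G(20) = mex{1,1,0,3} = 2
G(21) = mex{2,1,0,0} = 3
G(22) = mex{2,1,1,0} = 3
G(23) = mex{2,2,1,0} = 3
G(24) = mex{3,2,1,1} = 0
G(25) = mex{3,2,2,1} = 0
P-positions are exactly the n with G(n) = 0.

0, 1, 2, 12, 13, 14, 24, 25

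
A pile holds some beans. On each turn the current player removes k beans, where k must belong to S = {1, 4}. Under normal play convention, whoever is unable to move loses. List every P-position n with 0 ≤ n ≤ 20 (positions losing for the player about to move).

0, 2, 5, 7, 10, 12, 15, 17, 20

n :  0  1  2  3  4  5  6  7  8  9 10 11 12 13 14 15 16 17 18 19 20
G :  0  1  0  1  2  0  1  0  1  2  0  1  0  1  2  0  1  0  1  2  0
P-positions are exactly the n with G(n) = 0.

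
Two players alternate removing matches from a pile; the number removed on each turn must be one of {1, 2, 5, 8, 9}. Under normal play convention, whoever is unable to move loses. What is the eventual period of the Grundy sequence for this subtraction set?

10

n :  0  1  2  3  4  5  6  7  8  9 10 11 12 13 14 15 16 17 18 19 20 21
G :  0  1  2  0  1  2  0  1  2  3  0  1  2  0  1  2  0  1  2  3  0  1
G(n+10) = G(n) holds for n = 0,…,8 (a full window of length max(S) = 9), so the sequence is purely periodic with period 10.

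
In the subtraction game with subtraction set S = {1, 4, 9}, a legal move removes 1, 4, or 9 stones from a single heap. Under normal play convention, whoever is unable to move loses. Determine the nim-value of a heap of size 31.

n :  0  1  2  3  4  5  6  7  8  9 10 11 12 13 14 15 16 17 18 19 20 21 22 23 24 25 26 27 28 29 30 31
G :  0  1  0  1  2  0  1  0  1  2  0  1  0  1  2  0  1  0  1  2  0  1  0  1  2  0  1  0  1  2  0  1

1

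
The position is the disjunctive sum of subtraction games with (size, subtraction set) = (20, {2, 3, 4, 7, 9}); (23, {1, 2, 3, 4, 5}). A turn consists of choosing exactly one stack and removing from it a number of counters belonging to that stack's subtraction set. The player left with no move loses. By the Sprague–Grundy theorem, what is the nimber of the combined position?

1

Stack A, S = {2, 3, 4, 7, 9}:
n :  0  1  2  3  4  5  6  7  8  9 10 11 12 13 14 15 16 17 18 19 20
G :  0  0  1  1  2  2  0  3  1  4  2  0  0  1  1  2  2  0  3  1  4
G_A(20) = 4.
Stack B, S = {1, 2, 3, 4, 5}:
G(0) = 0
G(1) = mex{0} = 1
G(2) = mex{1,0} = 2
G(3) = mex{2,1,0} = 3
G(4) = mex{3,2,1,0} = 4
G(5) = mex{4,3,2,1,0} = 5
G(6) = mex{5,4,3,2,1} = 0
G(7) = mex{0,5,4,3,2} = 1
G(8) = mex{1,0,5,4,3} = 2
G(9) = mex{2,1,0,5,4} = 3
G(10) = mex{3,2,1,0,5} = 4
G(11) = mex{4,3,2,1,0} = 5
G(12) = mex{5,4,3,2,1} = 0
G(13) = mex{0,5,4,3,2} = 1
G(14) = mex{1,0,5,4,3} = 2
G(15) = mex{2,1,0,5,4} = 3
G(16) = mex{3,2,1,0,5} = 4
G(17) = mex{4,3,2,1,0} = 5
G(18) = mex{5,4,3,2,1} = 0
G(19) = mex{0,5,4,3,2} = 1
G(20) = mex{1,0,5,4,3} = 2
G(21) = mex{2,1,0,5,4} = 3
G(22) = mex{3,2,1,0,5} = 4
G(23) = mex{4,3,2,1,0} = 5
G_B(23) = 5.
Combined Grundy value = 4 ⊕ 5 = 1.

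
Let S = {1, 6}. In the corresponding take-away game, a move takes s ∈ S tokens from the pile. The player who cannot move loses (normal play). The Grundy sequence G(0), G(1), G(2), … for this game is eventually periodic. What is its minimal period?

n :  0  1  2  3  4  5  6  7  8  9 10 11 12 13 14 15
G :  0  1  0  1  0  1  2  0  1  0  1  0  1  2  0  1
G(n+7) = G(n) holds for n = 0,…,5 (a full window of length max(S) = 6), so the sequence is purely periodic with period 7.

7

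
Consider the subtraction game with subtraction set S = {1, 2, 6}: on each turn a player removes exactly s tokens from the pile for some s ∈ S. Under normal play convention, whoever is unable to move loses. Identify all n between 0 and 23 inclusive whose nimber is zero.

0, 3, 7, 10, 14, 17, 21

G(0) = 0
G(1) = mex{0} = 1
G(2) = mex{1,0} = 2
G(3) = mex{2,1} = 0
G(4) = mex{0,2} = 1
G(5) = mex{1,0} = 2
G(6) = mex{2,1,0} = 3
G(7) = mex{3,2,1} = 0
G(8) = mex{0,3,2} = 1
G(9) = mex{1,0,0} = 2
G(10) = mex{2,1,1} = 0
G(11) = mex{0,2,2} = 1
G(12) = mex{1,0,3} = 2
G(13) = mex{2,1,0} = 3
G(14) = mex{3,2,1} = 0
G(15) = mex{0,3,2} = 1
G(16) = mex{1,0,0} = 2
G(17) = mex{2,1,1} = 0
G(18) = mex{0,2,2} = 1
G(19) = mex{1,0,3} = 2
G(20) = mex{2,1,0} = 3
G(21) = mex{3,2,1} = 0
G(22) = mex{0,3,2} = 1
G(23) = mex{1,0,0} = 2
P-positions are exactly the n with G(n) = 0.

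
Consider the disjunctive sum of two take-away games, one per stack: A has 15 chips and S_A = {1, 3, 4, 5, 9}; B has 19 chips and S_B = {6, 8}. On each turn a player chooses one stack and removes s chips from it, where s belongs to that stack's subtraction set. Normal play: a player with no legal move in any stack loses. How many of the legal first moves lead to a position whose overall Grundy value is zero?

Stack A, S = {1, 3, 4, 5, 9}:
G(0) = 0
G(1) = mex{0} = 1
G(2) = mex{1} = 0
G(3) = mex{0,0} = 1
G(4) = mex{1,1,0} = 2
G(5) = mex{2,0,1,0} = 3
G(6) = mex{3,1,0,1} = 2
G(7) = mex{2,2,1,0} = 3
G(8) = mex{3,3,2,1} = 0
G(9) = mex{0,2,3,2,0} = 1
G(10) = mex{1,3,2,3,1} = 0
G(11) = mex{0,0,3,2,0} = 1
G(12) = mex{1,1,0,3,1} = 2
G(13) = mex{2,0,1,0,2} = 3
G(14) = mex{3,1,0,1,3} = 2
G(15) = mex{2,2,1,0,2} = 3
G_A(15) = 3.
Stack B, S = {6, 8}:
n :  0  1  2  3  4  5  6  7  8  9 10 11 12 13 14 15 16 17 18 19
G :  0  0  0  0  0  0  1  1  1  1  1  1  2  2  0  0  0  0  0  0
G_B(19) = 0.
Combined Grundy value = 3 ⊕ 0 = 3.
A winning move leaves total XOR = 0, i.e. changes one component's Grundy value g to g ⊕ X where X is the current total.
Stack A: need g' = 3⊕3 = 0. Options: 15−1→G=2, 15−3→G=2, 15−4→G=1, 15−5→G=0, 15−9→G=2. Hits: 1.
Stack B: need g' = 0⊕3 = 3. Options: 19−6→G=2, 19−8→G=1. Hits: 0.

1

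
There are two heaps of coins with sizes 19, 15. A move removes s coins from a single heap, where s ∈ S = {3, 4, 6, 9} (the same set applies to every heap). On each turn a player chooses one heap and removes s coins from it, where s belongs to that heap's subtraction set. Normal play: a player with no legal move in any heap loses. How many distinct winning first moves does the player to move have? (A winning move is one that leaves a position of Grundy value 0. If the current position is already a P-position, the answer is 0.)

All heaps use S = {3, 4, 6, 9}:
n :  0  1  2  3  4  5  6  7  8  9 10 11 12 13 14 15 16 17 18 19
G :  0  0  0  1  1  1  2  2  2  3  3  3  0  0  0  1  1  1  2  2
Heap A: G(19) = 2.
Heap B: G(15) = 1.
Combined Grundy value = 2 ⊕ 1 = 3.
A winning move leaves total XOR = 0, i.e. changes one component's Grundy value g to g ⊕ X where X is the current total.
Heap A: need g' = 2⊕3 = 1. Options: 19−3→G=1, 19−4→G=1, 19−6→G=0, 19−9→G=3. Hits: 2.
Heap B: need g' = 1⊕3 = 2. Options: 15−3→G=0, 15−4→G=3, 15−6→G=3, 15−9→G=2. Hits: 1.

3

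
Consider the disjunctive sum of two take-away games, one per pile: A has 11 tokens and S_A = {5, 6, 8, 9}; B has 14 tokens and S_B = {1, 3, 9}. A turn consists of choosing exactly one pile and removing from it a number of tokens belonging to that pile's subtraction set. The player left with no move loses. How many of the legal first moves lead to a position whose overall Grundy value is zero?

2

Pile A, S = {5, 6, 8, 9}:
G(0) = 0
G(1) = mex{} = 0
G(2) = mex{} = 0
G(3) = mex{} = 0
G(4) = mex{} = 0
G(5) = mex{0} = 1
G(6) = mex{0,0} = 1
G(7) = mex{0,0} = 1
G(8) = mex{0,0,0} = 1
G(9) = mex{0,0,0,0} = 1
G(10) = mex{1,0,0,0} = 2
G(11) = mex{1,1,0,0} = 2
G_A(11) = 2.
Pile B, S = {1, 3, 9}:
G(0) = 0
G(1) = mex{0} = 1
G(2) = mex{1} = 0
G(3) = mex{0,0} = 1
G(4) = mex{1,1} = 0
G(5) = mex{0,0} = 1
G(6) = mex{1,1} = 0
G(7) = mex{0,0} = 1
G(8) = mex{1,1} = 0
G(9) = mex{0,0,0} = 1
G(10) = mex{1,1,1} = 0
G(11) = mex{0,0,0} = 1
G(12) = mex{1,1,1} = 0
G(13) = mex{0,0,0} = 1
G(14) = mex{1,1,1} = 0
G_B(14) = 0.
Combined Grundy value = 2 ⊕ 0 = 2.
A winning move leaves total XOR = 0, i.e. changes one component's Grundy value g to g ⊕ X where X is the current total.
Pile A: need g' = 2⊕2 = 0. Options: 11−5→G=1, 11−6→G=1, 11−8→G=0, 11−9→G=0. Hits: 2.
Pile B: need g' = 0⊕2 = 2. Options: 14−1→G=1, 14−3→G=1, 14−9→G=1. Hits: 0.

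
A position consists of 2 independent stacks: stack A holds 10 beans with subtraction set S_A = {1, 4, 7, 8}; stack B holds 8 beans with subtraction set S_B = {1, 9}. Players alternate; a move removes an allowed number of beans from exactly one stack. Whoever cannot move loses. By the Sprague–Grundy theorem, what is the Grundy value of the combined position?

Stack A, S = {1, 4, 7, 8}:
G(0) = 0
G(1) = mex{0} = 1
G(2) = mex{1} = 0
G(3) = mex{0} = 1
G(4) = mex{1,0} = 2
G(5) = mex{2,1} = 0
G(6) = mex{0,0} = 1
G(7) = mex{1,1,0} = 2
G(8) = mex{2,2,1,0} = 3
G(9) = mex{3,0,0,1} = 2
G(10) = mex{2,1,1,0} = 3
G_A(10) = 3.
Stack B, S = {1, 9}:
G(0) = 0
G(1) = mex{0} = 1
G(2) = mex{1} = 0
G(3) = mex{0} = 1
G(4) = mex{1} = 0
G(5) = mex{0} = 1
G(6) = mex{1} = 0
G(7) = mex{0} = 1
G(8) = mex{1} = 0
G_B(8) = 0.
Combined Grundy value = 3 ⊕ 0 = 3.

3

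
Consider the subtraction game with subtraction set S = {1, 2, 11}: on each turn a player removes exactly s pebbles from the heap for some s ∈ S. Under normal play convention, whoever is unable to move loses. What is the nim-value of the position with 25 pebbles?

1

G(0) = 0
G(1) = mex{0} = 1
G(2) = mex{1,0} = 2
G(3) = mex{2,1} = 0
G(4) = mex{0,2} = 1
G(5) = mex{1,0} = 2
G(6) = mex{2,1} = 0
G(7) = mex{0,2} = 1
G(8) = mex{1,0} = 2
G(9) = mex{2,1} = 0
G(10) = mex{0,2} = 1
G(11) = mex{1,0,0} = 2
G(12) = mex{2,1,1} = 0
G(13) = mex{0,2,2} = 1
G(14) = mex{1,0,0} = 2
G(15) = mex{2,1,1} = 0
G(16) = mex{0,2,2} = 1
G(17) = mex{1,0,0} = 2
G(18) = mex{2,1,1} = 0
G(19) = mex{0,2,2} = 1
G(20) = mex{1,0,0} = 2
G(21) = mex{2,1,1} = 0
G(22) = mex{0,2,2} = 1
G(23) = mex{1,0,0} = 2
G(24) = mex{2,1,1} = 0
G(25) = mex{0,2,2} = 1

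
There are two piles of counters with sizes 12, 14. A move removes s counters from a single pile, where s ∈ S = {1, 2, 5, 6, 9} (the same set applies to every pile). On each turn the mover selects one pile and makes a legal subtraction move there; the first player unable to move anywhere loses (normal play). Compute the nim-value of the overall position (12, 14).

All piles use S = {1, 2, 5, 6, 9}:
G(0) = 0
G(1) = mex{0} = 1
G(2) = mex{1,0} = 2
G(3) = mex{2,1} = 0
G(4) = mex{0,2} = 1
G(5) = mex{1,0,0} = 2
G(6) = mex{2,1,1,0} = 3
G(7) = mex{3,2,2,1} = 0
G(8) = mex{0,3,0,2} = 1
G(9) = mex{1,0,1,0,0} = 2
G(10) = mex{2,1,2,1,1} = 0
G(11) = mex{0,2,3,2,2} = 1
G(12) = mex{1,0,0,3,0} = 2
G(13) = mex{2,1,1,0,1} = 3
G(14) = mex{3,2,2,1,2} = 0
Pile A: G(12) = 2.
Pile B: G(14) = 0.
Combined Grundy value = 2 ⊕ 0 = 2.

2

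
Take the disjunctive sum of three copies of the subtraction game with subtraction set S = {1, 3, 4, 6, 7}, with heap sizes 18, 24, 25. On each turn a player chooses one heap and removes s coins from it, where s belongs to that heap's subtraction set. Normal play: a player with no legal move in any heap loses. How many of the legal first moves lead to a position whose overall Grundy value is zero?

All heaps use S = {1, 3, 4, 6, 7}:
G(0) = 0
G(1) = mex{0} = 1
G(2) = mex{1} = 0
G(3) = mex{0,0} = 1
G(4) = mex{1,1,0} = 2
G(5) = mex{2,0,1} = 3
G(6) = mex{3,1,0,0} = 2
G(7) = mex{2,2,1,1,0} = 3
G(8) = mex{3,3,2,0,1} = 4
G(9) = mex{4,2,3,1,0} = 5
G(10) = mex{5,3,2,2,1} = 0
G(11) = mex{0,4,3,3,2} = 1
G(12) = mex{1,5,4,2,3} = 0
G(13) = mex{0,0,5,3,2} = 1
G(14) = mex{1,1,0,4,3} = 2
G(15) = mex{2,0,1,5,4} = 3
G(16) = mex{3,1,0,0,5} = 2
G(17) = mex{2,2,1,1,0} = 3
G(18) = mex{3,3,2,0,1} = 4
G(19) = mex{4,2,3,1,0} = 5
G(20) = mex{5,3,2,2,1} = 0
G(21) = mex{0,4,3,3,2} = 1
G(22) = mex{1,5,4,2,3} = 0
G(23) = mex{0,0,5,3,2} = 1
G(24) = mex{1,1,0,4,3} = 2
G(25) = mex{2,0,1,5,4} = 3
Heap A: G(18) = 4.
Heap B: G(24) = 2.
Heap C: G(25) = 3.
Combined Grundy value = 4 ⊕ 2 ⊕ 3 = 5.
A winning move leaves total XOR = 0, i.e. changes one component's Grundy value g to g ⊕ X where X is the current total.
Heap A: need g' = 4⊕5 = 1. Options: 18−1→G=3, 18−3→G=3, 18−4→G=2, 18−6→G=0, 18−7→G=1. Hits: 1.
Heap B: need g' = 2⊕5 = 7. Options: 24−1→G=1, 24−3→G=1, 24−4→G=0, 24−6→G=4, 24−7→G=3. Hits: 0.
Heap C: need g' = 3⊕5 = 6. Options: 25−1→G=2, 25−3→G=0, 25−4→G=1, 25−6→G=5, 25−7→G=4. Hits: 0.

1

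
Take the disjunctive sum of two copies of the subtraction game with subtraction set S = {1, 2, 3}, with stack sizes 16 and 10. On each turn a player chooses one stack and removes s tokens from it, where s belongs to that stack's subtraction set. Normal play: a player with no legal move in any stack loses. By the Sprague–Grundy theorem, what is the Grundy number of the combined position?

All stacks use S = {1, 2, 3}:
G(0) = 0
G(1) = mex{0} = 1
G(2) = mex{1,0} = 2
G(3) = mex{2,1,0} = 3
G(4) = mex{3,2,1} = 0
G(5) = mex{0,3,2} = 1
G(6) = mex{1,0,3} = 2
G(7) = mex{2,1,0} = 3
G(8) = mex{3,2,1} = 0
G(9) = mex{0,3,2} = 1
G(10) = mex{1,0,3} = 2
G(11) = mex{2,1,0} = 3
G(12) = mex{3,2,1} = 0
G(13) = mex{0,3,2} = 1
G(14) = mex{1,0,3} = 2
G(15) = mex{2,1,0} = 3
G(16) = mex{3,2,1} = 0
Stack A: G(16) = 0.
Stack B: G(10) = 2.
Combined Grundy value = 0 ⊕ 2 = 2.

2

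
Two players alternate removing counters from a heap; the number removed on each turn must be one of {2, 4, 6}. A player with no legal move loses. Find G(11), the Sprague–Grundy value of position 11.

n :  0  1  2  3  4  5  6  7  8  9 10 11
G :  0  0  1  1  2  2  3  3  0  0  1  1

1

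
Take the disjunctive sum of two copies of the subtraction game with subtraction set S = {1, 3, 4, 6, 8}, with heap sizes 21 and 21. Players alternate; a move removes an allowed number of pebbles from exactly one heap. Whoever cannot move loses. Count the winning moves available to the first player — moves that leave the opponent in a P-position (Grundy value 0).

0

All heaps use S = {1, 3, 4, 6, 8}:
n :  0  1  2  3  4  5  6  7  8  9 10 11 12 13 14 15 16 17 18 19 20 21
G :  0  1  0  1  2  3  2  0  1  0  1  2  3  2  0  1  0  1  2  3  2  0
Heap A: G(21) = 0.
Heap B: G(21) = 0.
Combined Grundy value = 0 ⊕ 0 = 0.
A winning move leaves total XOR = 0, i.e. changes one component's Grundy value g to g ⊕ X where X is the current total.
Heap A: target g' = 0⊕0 = 0, but every legal move changes the Grundy value (mex property), so 0 moves.
Heap B: target g' = 0⊕0 = 0, but every legal move changes the Grundy value (mex property), so 0 moves.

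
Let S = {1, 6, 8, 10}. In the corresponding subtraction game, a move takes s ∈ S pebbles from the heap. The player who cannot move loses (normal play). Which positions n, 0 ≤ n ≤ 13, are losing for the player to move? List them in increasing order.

n :  0  1  2  3  4  5  6  7  8  9 10 11 12 13
G :  0  1  0  1  0  1  2  0  1  0  1  0  1  2
P-positions are exactly the n with G(n) = 0.

0, 2, 4, 7, 9, 11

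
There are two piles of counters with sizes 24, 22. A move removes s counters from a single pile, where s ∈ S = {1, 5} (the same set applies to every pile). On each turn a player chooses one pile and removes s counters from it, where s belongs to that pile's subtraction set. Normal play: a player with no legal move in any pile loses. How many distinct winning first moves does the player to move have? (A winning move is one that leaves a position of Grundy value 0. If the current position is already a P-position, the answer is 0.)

All piles use S = {1, 5}:
G(0) = 0
G(1) = mex{0} = 1
G(2) = mex{1} = 0
G(3) = mex{0} = 1
G(4) = mex{1} = 0
G(5) = mex{0,0} = 1
G(6) = mex{1,1} = 0
G(7) = mex{0,0} = 1
G(8) = mex{1,1} = 0
G(9) = mex{0,0} = 1
G(10) = mex{1,1} = 0
G(11) = mex{0,0} = 1
G(12) = mex{1,1} = 0
G(13) = mex{0,0} = 1
G(14) = mex{1,1} = 0
G(15) = mex{0,0} = 1
G(16) = mex{1,1} = 0
G(17) = mex{0,0} = 1
G(18) = mex{1,1} = 0
G(19) = mex{0,0} = 1
G(20) = mex{1,1} = 0
G(21) = mex{0,0} = 1
G(22) = mex{1,1} = 0
G(23) = mex{0,0} = 1
G(24) = mex{1,1} = 0
Pile A: G(24) = 0.
Pile B: G(22) = 0.
Combined Grundy value = 0 ⊕ 0 = 0.
A winning move leaves total XOR = 0, i.e. changes one component's Grundy value g to g ⊕ X where X is the current total.
Pile A: target g' = 0⊕0 = 0, but every legal move changes the Grundy value (mex property), so 0 moves.
Pile B: target g' = 0⊕0 = 0, but every legal move changes the Grundy value (mex property), so 0 moves.

0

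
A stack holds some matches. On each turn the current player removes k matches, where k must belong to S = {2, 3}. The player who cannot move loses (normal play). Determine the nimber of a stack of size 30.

n :  0  1  2  3  4  5  6  7  8  9 10 11 12 13 14 15 16 17 18 19 20 21 22 23 24 25 26 27 28 29 30
G :  0  0  1  1  2  0  0  1  1  2  0  0  1  1  2  0  0  1  1  2  0  0  1  1  2  0  0  1  1  2  0

0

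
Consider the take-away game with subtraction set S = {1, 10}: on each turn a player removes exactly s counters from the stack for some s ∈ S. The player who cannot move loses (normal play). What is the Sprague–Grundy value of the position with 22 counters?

0

G(0) = 0
G(1) = mex{0} = 1
G(2) = mex{1} = 0
G(3) = mex{0} = 1
G(4) = mex{1} = 0
G(5) = mex{0} = 1
G(6) = mex{1} = 0
G(7) = mex{0} = 1
G(8) = mex{1} = 0
G(9) = mex{0} = 1
G(10) = mex{1,0} = 2
G(11) = mex{2,1} = 0
G(12) = mex{0,0} = 1
G(13) = mex{1,1} = 0
G(14) = mex{0,0} = 1
G(15) = mex{1,1} = 0
G(16) = mex{0,0} = 1
G(17) = mex{1,1} = 0
G(18) = mex{0,0} = 1
G(19) = mex{1,1} = 0
G(20) = mex{0,2} = 1
G(21) = mex{1,0} = 2
G(22) = mex{2,1} = 0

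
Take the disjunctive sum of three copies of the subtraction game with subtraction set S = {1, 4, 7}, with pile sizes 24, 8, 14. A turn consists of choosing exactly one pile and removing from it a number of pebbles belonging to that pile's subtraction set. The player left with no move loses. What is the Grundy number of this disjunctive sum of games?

1

All piles use S = {1, 4, 7}:
n :  0  1  2  3  4  5  6  7  8  9 10 11 12 13 14 15 16 17 18 19 20 21 22 23 24
G :  0  1  0  1  2  0  1  2  0  1  0  1  2  0  1  2  0  1  0  1  2  0  1  2  0
Pile A: G(24) = 0.
Pile B: G(8) = 0.
Pile C: G(14) = 1.
Combined Grundy value = 0 ⊕ 0 ⊕ 1 = 1.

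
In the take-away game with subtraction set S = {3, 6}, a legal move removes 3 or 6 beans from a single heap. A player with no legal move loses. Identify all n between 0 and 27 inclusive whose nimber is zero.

0, 1, 2, 9, 10, 11, 18, 19, 20, 27

G(0) = 0
G(1) = mex{} = 0
G(2) = mex{} = 0
G(3) = mex{0} = 1
G(4) = mex{0} = 1
G(5) = mex{0} = 1
G(6) = mex{1,0} = 2
G(7) = mex{1,0} = 2
G(8) = mex{1,0} = 2
G(9) = mex{2,1} = 0
G(10) = mex{2,1} = 0
G(11) = mex{2,1} = 0
G(12) = mex{0,2} = 1
G(13) = mex{0,2} = 1
G(14) = mex{0,2} = 1
G(15) = mex{1,0} = 2
G(16) = mex{1,0} = 2
G(17) = mex{1,0} = 2
G(18) = mex{2,1} = 0
G(19) = mex{2,1} = 0
G(20) = mex{2,1} = 0
G(21) = mex{0,2} = 1
G(22) = mex{0,2} = 1
G(23) = mex{0,2} = 1
G(24) = mex{1,0} = 2
G(25) = mex{1,0} = 2
G(26) = mex{1,0} = 2
G(27) = mex{2,1} = 0
P-positions are exactly the n with G(n) = 0.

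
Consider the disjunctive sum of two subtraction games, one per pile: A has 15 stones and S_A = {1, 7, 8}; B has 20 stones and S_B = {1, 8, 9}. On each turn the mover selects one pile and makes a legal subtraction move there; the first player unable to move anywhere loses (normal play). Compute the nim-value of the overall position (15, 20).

0

Pile A, S = {1, 7, 8}:
n :  0  1  2  3  4  5  6  7  8  9 10 11 12 13 14 15
G :  0  1  0  1  0  1  0  1  2  3  2  3  2  3  2  0
G_A(15) = 0.
Pile B, S = {1, 8, 9}:
n :  0  1  2  3  4  5  6  7  8  9 10 11 12 13 14 15 16 17 18 19 20
G :  0  1  0  1  0  1  0  1  2  3  2  3  2  3  2  3  0  1  0  1  0
G_B(20) = 0.
Combined Grundy value = 0 ⊕ 0 = 0.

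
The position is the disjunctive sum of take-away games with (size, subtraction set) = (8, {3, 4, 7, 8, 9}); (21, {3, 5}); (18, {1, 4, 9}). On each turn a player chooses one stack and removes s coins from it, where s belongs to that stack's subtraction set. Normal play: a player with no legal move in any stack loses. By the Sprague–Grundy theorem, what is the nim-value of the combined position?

Stack A, S = {3, 4, 7, 8, 9}:
n : 0 1 2 3 4 5 6 7 8
G : 0 0 0 1 1 1 2 2 2
G_A(8) = 2.
Stack B, S = {3, 5}:
G(0) = 0
G(1) = mex{} = 0
G(2) = mex{} = 0
G(3) = mex{0} = 1
G(4) = mex{0} = 1
G(5) = mex{0,0} = 1
G(6) = mex{1,0} = 2
G(7) = mex{1,0} = 2
G(8) = mex{1,1} = 0
G(9) = mex{2,1} = 0
G(10) = mex{2,1} = 0
G(11) = mex{0,2} = 1
G(12) = mex{0,2} = 1
G(13) = mex{0,0} = 1
G(14) = mex{1,0} = 2
G(15) = mex{1,0} = 2
G(16) = mex{1,1} = 0
G(17) = mex{2,1} = 0
G(18) = mex{2,1} = 0
G(19) = mex{0,2} = 1
G(20) = mex{0,2} = 1
G(21) = mex{0,0} = 1
G_B(21) = 1.
Stack C, S = {1, 4, 9}:
n :  0  1  2  3  4  5  6  7  8  9 10 11 12 13 14 15 16 17 18
G :  0  1  0  1  2  0  1  0  1  2  0  1  0  1  2  0  1  0  1
G_C(18) = 1.
Combined Grundy value = 2 ⊕ 1 ⊕ 1 = 2.

2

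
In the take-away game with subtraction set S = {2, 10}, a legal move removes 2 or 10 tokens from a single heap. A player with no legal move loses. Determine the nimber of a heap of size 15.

1

G(0) = 0
G(1) = mex{} = 0
G(2) = mex{0} = 1
G(3) = mex{0} = 1
G(4) = mex{1} = 0
G(5) = mex{1} = 0
G(6) = mex{0} = 1
G(7) = mex{0} = 1
G(8) = mex{1} = 0
G(9) = mex{1} = 0
G(10) = mex{0,0} = 1
G(11) = mex{0,0} = 1
G(12) = mex{1,1} = 0
G(13) = mex{1,1} = 0
G(14) = mex{0,0} = 1
G(15) = mex{0,0} = 1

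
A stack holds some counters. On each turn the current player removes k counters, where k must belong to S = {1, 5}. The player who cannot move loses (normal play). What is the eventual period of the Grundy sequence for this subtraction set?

n :  0  1  2  3  4  5  6  7  8  9 10 11 12 13 14
G :  0  1  0  1  0  1  0  1  0  1  0  1  0  1  0
G(n+2) = G(n) holds for n = 0,…,4 (a full window of length max(S) = 5), so the sequence is purely periodic with period 2.

2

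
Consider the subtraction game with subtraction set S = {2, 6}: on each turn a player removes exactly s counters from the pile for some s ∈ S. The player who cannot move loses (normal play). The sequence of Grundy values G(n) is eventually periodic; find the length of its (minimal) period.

G(0) = 0
G(1) = mex{} = 0
G(2) = mex{0} = 1
G(3) = mex{0} = 1
G(4) = mex{1} = 0
G(5) = mex{1} = 0
G(6) = mex{0,0} = 1
G(7) = mex{0,0} = 1
G(8) = mex{1,1} = 0
G(9) = mex{1,1} = 0
G(10) = mex{0,0} = 1
G(11) = mex{0,0} = 1
G(12) = mex{1,1} = 0
G(13) = mex{1,1} = 0
G(14) = mex{0,0} = 1
G(n+4) = G(n) holds for n = 0,…,5 (a full window of length max(S) = 6), so the sequence is purely periodic with period 4.

4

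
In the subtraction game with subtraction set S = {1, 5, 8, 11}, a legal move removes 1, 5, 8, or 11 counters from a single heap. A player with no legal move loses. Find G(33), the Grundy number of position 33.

1

G(0) = 0
G(1) = mex{0} = 1
G(2) = mex{1} = 0
G(3) = mex{0} = 1
G(4) = mex{1} = 0
G(5) = mex{0,0} = 1
G(6) = mex{1,1} = 0
G(7) = mex{0,0} = 1
G(8) = mex{1,1,0} = 2
G(9) = mex{2,0,1} = 3
G(10) = mex{3,1,0} = 2
G(11) = mex{2,0,1,0} = 3
G(12) = mex{3,1,0,1} = 2
G(13) = mex{2,2,1,0} = 3
G(14) = mex{3,3,0,1} = 2
G(15) = mex{2,2,1,0} = 3
G(16) = mex{3,3,2,1} = 0
G(17) = mex{0,2,3,0} = 1
G(18) = mex{1,3,2,1} = 0
G(19) = mex{0,2,3,2} = 1
G(20) = mex{1,3,2,3} = 0
G(21) = mex{0,0,3,2} = 1
G(22) = mex{1,1,2,3} = 0
G(23) = mex{0,0,3,2} = 1
G(24) = mex{1,1,0,3} = 2
G(25) = mex{2,0,1,2} = 3
G(26) = mex{3,1,0,3} = 2
G(27) = mex{2,0,1,0} = 3
G(28) = mex{3,1,0,1} = 2
G(29) = mex{2,2,1,0} = 3
G(30) = mex{3,3,0,1} = 2
G(31) = mex{2,2,1,0} = 3
G(32) = mex{3,3,2,1} = 0
G(33) = mex{0,2,3,0} = 1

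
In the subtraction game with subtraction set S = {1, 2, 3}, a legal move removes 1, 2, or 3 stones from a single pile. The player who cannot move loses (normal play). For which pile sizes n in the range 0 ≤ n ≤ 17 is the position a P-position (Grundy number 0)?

0, 4, 8, 12, 16

n :  0  1  2  3  4  5  6  7  8  9 10 11 12 13 14 15 16 17
G :  0  1  2  3  0  1  2  3  0  1  2  3  0  1  2  3  0  1
P-positions are exactly the n with G(n) = 0.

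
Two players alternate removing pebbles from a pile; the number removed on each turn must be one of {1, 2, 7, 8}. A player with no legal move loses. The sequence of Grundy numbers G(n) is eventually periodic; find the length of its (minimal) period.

n :  0  1  2  3  4  5  6  7  8  9 10 11 12 13 14
G :  0  1  2  0  1  2  0  1  2  0  1  2  0  1  2
G(n+3) = G(n) holds for n = 0,…,7 (a full window of length max(S) = 8), so the sequence is purely periodic with period 3.

3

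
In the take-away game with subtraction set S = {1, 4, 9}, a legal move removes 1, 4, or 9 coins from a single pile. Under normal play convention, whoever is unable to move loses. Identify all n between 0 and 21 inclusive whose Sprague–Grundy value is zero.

n :  0  1  2  3  4  5  6  7  8  9 10 11 12 13 14 15 16 17 18 19 20 21
G :  0  1  0  1  2  0  1  0  1  2  0  1  0  1  2  0  1  0  1  2  0  1
P-positions are exactly the n with G(n) = 0.

0, 2, 5, 7, 10, 12, 15, 17, 20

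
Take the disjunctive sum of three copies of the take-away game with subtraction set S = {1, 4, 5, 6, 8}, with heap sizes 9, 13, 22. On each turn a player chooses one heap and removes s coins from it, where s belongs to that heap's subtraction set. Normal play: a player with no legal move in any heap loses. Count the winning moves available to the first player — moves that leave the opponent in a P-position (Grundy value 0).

0

All heaps use S = {1, 4, 5, 6, 8}:
G(0) = 0
G(1) = mex{0} = 1
G(2) = mex{1} = 0
G(3) = mex{0} = 1
G(4) = mex{1,0} = 2
G(5) = mex{2,1,0} = 3
G(6) = mex{3,0,1,0} = 2
G(7) = mex{2,1,0,1} = 3
G(8) = mex{3,2,1,0,0} = 4
G(9) = mex{4,3,2,1,1} = 0
G(10) = mex{0,2,3,2,0} = 1
G(11) = mex{1,3,2,3,1} = 0
G(12) = mex{0,4,3,2,2} = 1
G(13) = mex{1,0,4,3,3} = 2
G(14) = mex{2,1,0,4,2} = 3
G(15) = mex{3,0,1,0,3} = 2
G(16) = mex{2,1,0,1,4} = 3
G(17) = mex{3,2,1,0,0} = 4
G(18) = mex{4,3,2,1,1} = 0
G(19) = mex{0,2,3,2,0} = 1
G(20) = mex{1,3,2,3,1} = 0
G(21) = mex{0,4,3,2,2} = 1
G(22) = mex{1,0,4,3,3} = 2
Heap A: G(9) = 0.
Heap B: G(13) = 2.
Heap C: G(22) = 2.
Combined Grundy value = 0 ⊕ 2 ⊕ 2 = 0.
A winning move leaves total XOR = 0, i.e. changes one component's Grundy value g to g ⊕ X where X is the current total.
Heap A: target g' = 0⊕0 = 0, but every legal move changes the Grundy value (mex property), so 0 moves.
Heap B: target g' = 2⊕0 = 2, but every legal move changes the Grundy value (mex property), so 0 moves.
Heap C: target g' = 2⊕0 = 2, but every legal move changes the Grundy value (mex property), so 0 moves.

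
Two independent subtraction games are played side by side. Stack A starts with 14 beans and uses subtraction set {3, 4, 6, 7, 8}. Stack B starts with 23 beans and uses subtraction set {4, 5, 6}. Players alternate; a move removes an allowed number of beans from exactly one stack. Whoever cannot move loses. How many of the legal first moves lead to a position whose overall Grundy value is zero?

Stack A, S = {3, 4, 6, 7, 8}:
G(0) = 0
G(1) = mex{} = 0
G(2) = mex{} = 0
G(3) = mex{0} = 1
G(4) = mex{0,0} = 1
G(5) = mex{0,0} = 1
G(6) = mex{1,0,0} = 2
G(7) = mex{1,1,0,0} = 2
G(8) = mex{1,1,0,0,0} = 2
G(9) = mex{2,1,1,0,0} = 3
G(10) = mex{2,2,1,1,0} = 3
G(11) = mex{2,2,1,1,1} = 0
G(12) = mex{3,2,2,1,1} = 0
G(13) = mex{3,3,2,2,1} = 0
G(14) = mex{0,3,2,2,2} = 1
G_A(14) = 1.
Stack B, S = {4, 5, 6}:
G(0) = 0
G(1) = mex{} = 0
G(2) = mex{} = 0
G(3) = mex{} = 0
G(4) = mex{0} = 1
G(5) = mex{0,0} = 1
G(6) = mex{0,0,0} = 1
G(7) = mex{0,0,0} = 1
G(8) = mex{1,0,0} = 2
G(9) = mex{1,1,0} = 2
G(10) = mex{1,1,1} = 0
G(11) = mex{1,1,1} = 0
G(12) = mex{2,1,1} = 0
G(13) = mex{2,2,1} = 0
G(14) = mex{0,2,2} = 1
G(15) = mex{0,0,2} = 1
G(16) = mex{0,0,0} = 1
G(17) = mex{0,0,0} = 1
G(18) = mex{1,0,0} = 2
G(19) = mex{1,1,0} = 2
G(20) = mex{1,1,1} = 0
G(21) = mex{1,1,1} = 0
G(22) = mex{2,1,1} = 0
G(23) = mex{2,2,1} = 0
G_B(23) = 0.
Combined Grundy value = 1 ⊕ 0 = 1.
A winning move leaves total XOR = 0, i.e. changes one component's Grundy value g to g ⊕ X where X is the current total.
Stack A: need g' = 1⊕1 = 0. Options: 14−3→G=0, 14−4→G=3, 14−6→G=2, 14−7→G=2, 14−8→G=2. Hits: 1.
Stack B: need g' = 0⊕1 = 1. Options: 23−4→G=2, 23−5→G=2, 23−6→G=1. Hits: 1.

2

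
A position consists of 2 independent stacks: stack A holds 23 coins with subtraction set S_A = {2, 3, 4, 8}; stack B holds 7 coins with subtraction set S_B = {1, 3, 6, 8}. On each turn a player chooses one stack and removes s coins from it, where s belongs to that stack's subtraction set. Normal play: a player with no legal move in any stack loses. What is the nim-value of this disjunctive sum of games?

Stack A, S = {2, 3, 4, 8}:
n :  0  1  2  3  4  5  6  7  8  9 10 11 12 13 14 15 16 17 18 19 20 21 22 23
G :  0  0  1  1  2  2  0  0  1  1  2  2  0  0  1  1  2  2  0  0  1  1  2  2
G_A(23) = 2.
Stack B, S = {1, 3, 6, 8}:
G(0) = 0
G(1) = mex{0} = 1
G(2) = mex{1} = 0
G(3) = mex{0,0} = 1
G(4) = mex{1,1} = 0
G(5) = mex{0,0} = 1
G(6) = mex{1,1,0} = 2
G(7) = mex{2,0,1} = 3
G_B(7) = 3.
Combined Grundy value = 2 ⊕ 3 = 1.

1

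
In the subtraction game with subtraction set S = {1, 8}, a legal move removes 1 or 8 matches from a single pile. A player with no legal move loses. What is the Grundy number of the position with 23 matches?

1

G(0) = 0
G(1) = mex{0} = 1
G(2) = mex{1} = 0
G(3) = mex{0} = 1
G(4) = mex{1} = 0
G(5) = mex{0} = 1
G(6) = mex{1} = 0
G(7) = mex{0} = 1
G(8) = mex{1,0} = 2
G(9) = mex{2,1} = 0
G(10) = mex{0,0} = 1
G(11) = mex{1,1} = 0
G(12) = mex{0,0} = 1
G(13) = mex{1,1} = 0
G(14) = mex{0,0} = 1
G(15) = mex{1,1} = 0
G(16) = mex{0,2} = 1
G(17) = mex{1,0} = 2
G(18) = mex{2,1} = 0
G(19) = mex{0,0} = 1
G(20) = mex{1,1} = 0
G(21) = mex{0,0} = 1
G(22) = mex{1,1} = 0
G(23) = mex{0,0} = 1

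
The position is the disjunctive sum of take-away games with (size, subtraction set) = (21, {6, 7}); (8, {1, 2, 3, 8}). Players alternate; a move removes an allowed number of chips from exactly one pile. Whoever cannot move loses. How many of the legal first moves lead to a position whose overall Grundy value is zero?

1

Pile A, S = {6, 7}:
n :  0  1  2  3  4  5  6  7  8  9 10 11 12 13 14 15 16 17 18 19 20 21
G :  0  0  0  0  0  0  1  1  1  1  1  1  2  0  0  0  0  0  0  1  1  1
G_A(21) = 1.
Pile B, S = {1, 2, 3, 8}:
n : 0 1 2 3 4 5 6 7 8
G : 0 1 2 3 0 1 2 3 4
G_B(8) = 4.
Combined Grundy value = 1 ⊕ 4 = 5.
A winning move leaves total XOR = 0, i.e. changes one component's Grundy value g to g ⊕ X where X is the current total.
Pile A: need g' = 1⊕5 = 4. Options: 21−6→G=0, 21−7→G=0. Hits: 0.
Pile B: need g' = 4⊕5 = 1. Options: 8−1→G=3, 8−2→G=2, 8−3→G=1, 8−8→G=0. Hits: 1.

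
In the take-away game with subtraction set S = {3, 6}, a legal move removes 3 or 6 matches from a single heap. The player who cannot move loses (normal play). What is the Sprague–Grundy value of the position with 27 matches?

0

n :  0  1  2  3  4  5  6  7  8  9 10 11 12 13 14 15 16 17 18 19 20 21 22 23 24 25 26 27
G :  0  0  0  1  1  1  2  2  2  0  0  0  1  1  1  2  2  2  0  0  0  1  1  1  2  2  2  0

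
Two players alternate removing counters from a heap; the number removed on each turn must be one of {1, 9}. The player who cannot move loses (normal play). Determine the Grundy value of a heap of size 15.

1

n :  0  1  2  3  4  5  6  7  8  9 10 11 12 13 14 15
G :  0  1  0  1  0  1  0  1  0  1  0  1  0  1  0  1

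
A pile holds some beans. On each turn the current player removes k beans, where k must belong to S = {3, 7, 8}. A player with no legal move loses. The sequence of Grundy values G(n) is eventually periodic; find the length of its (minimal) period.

G(0) = 0
G(1) = mex{} = 0
G(2) = mex{} = 0
G(3) = mex{0} = 1
G(4) = mex{0} = 1
G(5) = mex{0} = 1
G(6) = mex{1} = 0
G(7) = mex{1,0} = 2
G(8) = mex{1,0,0} = 2
G(9) = mex{0,0,0} = 1
G(10) = mex{2,1,0} = 3
G(11) = mex{2,1,1} = 0
G(12) = mex{1,1,1} = 0
G(13) = mex{3,0,1} = 2
G(14) = mex{0,2,0} = 1
G(15) = mex{0,2,2} = 1
G(16) = mex{2,1,2} = 0
G(17) = mex{1,3,1} = 0
G(18) = mex{1,0,3} = 2
G(19) = mex{0,0,0} = 1
G(20) = mex{0,2,0} = 1
G(21) = mex{2,1,2} = 0
G(22) = mex{1,1,1} = 0
G(23) = mex{1,0,1} = 2
G(24) = mex{0,0,0} = 1
G(25) = mex{0,2,0} = 1
From n = 11 onward G(n+5) = G(n); since this holds over max(S) = 8 consecutive positions the period is 5 (pre-period 11).

5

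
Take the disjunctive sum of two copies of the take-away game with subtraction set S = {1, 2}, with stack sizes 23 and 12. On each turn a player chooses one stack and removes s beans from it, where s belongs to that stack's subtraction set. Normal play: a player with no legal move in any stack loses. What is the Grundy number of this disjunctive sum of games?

2

All stacks use S = {1, 2}:
G(0) = 0
G(1) = mex{0} = 1
G(2) = mex{1,0} = 2
G(3) = mex{2,1} = 0
G(4) = mex{0,2} = 1
G(5) = mex{1,0} = 2
G(6) = mex{2,1} = 0
G(7) = mex{0,2} = 1
G(8) = mex{1,0} = 2
G(9) = mex{2,1} = 0
G(10) = mex{0,2} = 1
G(11) = mex{1,0} = 2
G(12) = mex{2,1} = 0
G(13) = mex{0,2} = 1
G(14) = mex{1,0} = 2
G(15) = mex{2,1} = 0
G(16) = mex{0,2} = 1
G(17) = mex{1,0} = 2
G(18) = mex{2,1} = 0
G(19) = mex{0,2} = 1
G(20) = mex{1,0} = 2
G(21) = mex{2,1} = 0
G(22) = mex{0,2} = 1
G(23) = mex{1,0} = 2
Stack A: G(23) = 2.
Stack B: G(12) = 0.
Combined Grundy value = 2 ⊕ 0 = 2.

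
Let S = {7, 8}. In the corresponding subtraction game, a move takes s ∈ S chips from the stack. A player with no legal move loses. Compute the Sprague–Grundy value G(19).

0

G(0) = 0
G(1) = mex{} = 0
G(2) = mex{} = 0
G(3) = mex{} = 0
G(4) = mex{} = 0
G(5) = mex{} = 0
G(6) = mex{} = 0
G(7) = mex{0} = 1
G(8) = mex{0,0} = 1
G(9) = mex{0,0} = 1
G(10) = mex{0,0} = 1
G(11) = mex{0,0} = 1
G(12) = mex{0,0} = 1
G(13) = mex{0,0} = 1
G(14) = mex{1,0} = 2
G(15) = mex{1,1} = 0
G(16) = mex{1,1} = 0
G(17) = mex{1,1} = 0
G(18) = mex{1,1} = 0
G(19) = mex{1,1} = 0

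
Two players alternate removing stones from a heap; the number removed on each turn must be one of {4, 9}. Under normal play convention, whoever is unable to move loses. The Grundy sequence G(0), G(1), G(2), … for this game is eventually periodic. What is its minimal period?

n :  0  1  2  3  4  5  6  7  8  9 10 11 12 13 14 15 16 17 18 19 20 21 22 23 24 25 26 27
G :  0  0  0  0  1  1  1  1  0  2  2  2  1  0  0  0  0  1  1  1  1  0  2  2  2  1  0  0
G(n+13) = G(n) holds for n = 0,…,8 (a full window of length max(S) = 9), so the sequence is purely periodic with period 13.

13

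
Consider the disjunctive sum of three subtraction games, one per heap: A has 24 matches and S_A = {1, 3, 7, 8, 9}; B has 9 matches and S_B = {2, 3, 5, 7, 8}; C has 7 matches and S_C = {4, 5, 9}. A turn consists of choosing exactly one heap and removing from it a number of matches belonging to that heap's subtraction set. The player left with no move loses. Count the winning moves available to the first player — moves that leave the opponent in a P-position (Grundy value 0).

2

Heap A, S = {1, 3, 7, 8, 9}:
n :  0  1  2  3  4  5  6  7  8  9 10 11 12 13 14 15 16 17 18 19 20 21 22 23 24
G :  0  1  0  1  0  1  0  1  2  3  2  3  2  3  2  3  0  1  0  1  0  1  0  1  2
G_A(24) = 2.
Heap B, S = {2, 3, 5, 7, 8}:
G(0) = 0
G(1) = mex{} = 0
G(2) = mex{0} = 1
G(3) = mex{0,0} = 1
G(4) = mex{1,0} = 2
G(5) = mex{1,1,0} = 2
G(6) = mex{2,1,0} = 3
G(7) = mex{2,2,1,0} = 3
G(8) = mex{3,2,1,0,0} = 4
G(9) = mex{3,3,2,1,0} = 4
G_B(9) = 4.
Heap C, S = {4, 5, 9}:
n : 0 1 2 3 4 5 6 7
G : 0 0 0 0 1 1 1 1
G_C(7) = 1.
Combined Grundy value = 2 ⊕ 4 ⊕ 1 = 7.
A winning move leaves total XOR = 0, i.e. changes one component's Grundy value g to g ⊕ X where X is the current total.
Heap A: need g' = 2⊕7 = 5. Options: 24−1→G=1, 24−3→G=1, 24−7→G=1, 24−8→G=0, 24−9→G=3. Hits: 0.
Heap B: need g' = 4⊕7 = 3. Options: 9−2→G=3, 9−3→G=3, 9−5→G=2, 9−7→G=1, 9−8→G=0. Hits: 2.
Heap C: need g' = 1⊕7 = 6. Options: 7−4→G=0, 7−5→G=0. Hits: 0.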